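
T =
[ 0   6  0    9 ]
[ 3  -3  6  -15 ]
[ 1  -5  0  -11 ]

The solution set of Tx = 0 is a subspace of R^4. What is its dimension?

1

Row reduce to echelon form.
Swap R1 ↔ R2
R3 ← R3 − (1/3)·R1: [0, -4, -2, -6]
R3 ← R3 + (2/3)·R2: [0, 0, -2, 0]
3 nonzero rows, so rank(T) = 3.
T has 4 columns; by rank–nullity, nullity = 4 − 3 = 1.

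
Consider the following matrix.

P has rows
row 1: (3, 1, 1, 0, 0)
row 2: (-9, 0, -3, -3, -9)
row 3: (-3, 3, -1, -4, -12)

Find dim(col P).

Row reduce to echelon form.
R2 ← R2 + (3)·R1: [0, 3, 0, -3, -9]
R3 ← R3 + R1: [0, 4, 0, -4, -12]
R3 ← R3 − (4/3)·R2: [0, 0, 0, 0, 0]
Echelon form has 2 nonzero rows, so rank(P) = 2.
The column space has dimension equal to the rank: 2.

2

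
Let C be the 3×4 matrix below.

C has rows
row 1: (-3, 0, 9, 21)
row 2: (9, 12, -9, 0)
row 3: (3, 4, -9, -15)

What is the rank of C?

Row reduce to echelon form.
R2 ← R2 + (3)·R1: [0, 12, 18, 63]
R3 ← R3 + R1: [0, 4, 0, 6]
R3 ← R3 − (1/3)·R2: [0, 0, -6, -15]
Echelon form has 3 nonzero rows, so rank(C) = 3.

3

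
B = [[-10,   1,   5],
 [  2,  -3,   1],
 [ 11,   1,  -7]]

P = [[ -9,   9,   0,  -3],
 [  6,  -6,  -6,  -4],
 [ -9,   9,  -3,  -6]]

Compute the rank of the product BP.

First compute BP:
[[ 51, -51, -21,  -4],
 [-45,  45,  15,   0],
 [-30,  30,  15,   5]]
Now row reduce the product.
R2 ← R2 + (15/17)·R1: [0, 0, -60/17, -60/17]
R3 ← R3 + (10/17)·R1: [0, 0, 45/17, 45/17]
R3 ← R3 + (3/4)·R2: [0, 0, 0, 0]
2 nonzero rows, so rank(BP) = 2.

2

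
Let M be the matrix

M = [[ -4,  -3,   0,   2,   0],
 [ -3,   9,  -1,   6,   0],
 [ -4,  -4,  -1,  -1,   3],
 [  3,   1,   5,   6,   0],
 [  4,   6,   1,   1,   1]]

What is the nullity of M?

Row reduce to echelon form.
R2 ← R2 − (3/4)·R1: [0, 45/4, -1, 9/2, 0]
R3 ← R3 − R1: [0, -1, -1, -3, 3]
R4 ← R4 + (3/4)·R1: [0, -5/4, 5, 15/2, 0]
R5 ← R5 + R1: [0, 3, 1, 3, 1]
R3 ← R3 + (4/45)·R2: [0, 0, -49/45, -13/5, 3]
R4 ← R4 + (1/9)·R2: [0, 0, 44/9, 8, 0]
R5 ← R5 − (4/15)·R2: [0, 0, 19/15, 9/5, 1]
R4 ← R4 + (220/49)·R3: [0, 0, 0, -180/49, 660/49]
R5 ← R5 + (57/49)·R3: [0, 0, 0, -60/49, 220/49]
R5 ← R5 − (1/3)·R4: [0, 0, 0, 0, 0]
4 nonzero rows, so rank(M) = 4.
M has 5 columns; by rank–nullity, nullity = 5 − 4 = 1.

1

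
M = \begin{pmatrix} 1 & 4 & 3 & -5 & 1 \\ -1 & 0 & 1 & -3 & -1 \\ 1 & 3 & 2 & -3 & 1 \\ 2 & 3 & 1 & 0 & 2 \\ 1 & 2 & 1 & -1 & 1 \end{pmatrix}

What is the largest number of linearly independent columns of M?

2

Row reduce to echelon form.
R2 ← R2 + R1: [0, 4, 4, -8, 0]
R3 ← R3 − R1: [0, -1, -1, 2, 0]
R4 ← R4 − (2)·R1: [0, -5, -5, 10, 0]
R5 ← R5 − R1: [0, -2, -2, 4, 0]
R3 ← R3 + (1/4)·R2: [0, 0, 0, 0, 0]
R4 ← R4 + (5/4)·R2: [0, 0, 0, 0, 0]
R5 ← R5 + (1/2)·R2: [0, 0, 0, 0, 0]
Echelon form has 2 nonzero rows, so rank(M) = 2.
The rank gives the maximum number of linearly independent columns: 2.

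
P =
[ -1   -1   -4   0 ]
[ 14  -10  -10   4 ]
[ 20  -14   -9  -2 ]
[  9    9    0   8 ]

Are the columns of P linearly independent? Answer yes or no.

yes

Row reduce P to echelon form.
R2 ← R2 + (14)·R1: [0, -24, -66, 4]
R3 ← R3 + (20)·R1: [0, -34, -89, -2]
R4 ← R4 + (9)·R1: [0, 0, -36, 8]
R3 ← R3 − (17/12)·R2: [0, 0, 9/2, -23/3]
R4 ← R4 + (8)·R3: [0, 0, 0, -160/3]
4 pivots among 4 columns.
Every column is a pivot column, so the columns are linearly independent.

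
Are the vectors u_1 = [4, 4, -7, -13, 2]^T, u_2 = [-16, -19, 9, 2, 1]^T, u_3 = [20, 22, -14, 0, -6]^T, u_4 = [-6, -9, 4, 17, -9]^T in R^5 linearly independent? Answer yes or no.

Form the matrix with these vectors as rows and row reduce.
R2 ← R2 + (4)·R1: [0, -3, -19, -50, 9]
R3 ← R3 − (5)·R1: [0, 2, 21, 65, -16]
R4 ← R4 + (3/2)·R1: [0, -3, -13/2, -5/2, -6]
R3 ← R3 + (2/3)·R2: [0, 0, 25/3, 95/3, -10]
R4 ← R4 − R2: [0, 0, 25/2, 95/2, -15]
R4 ← R4 − (3/2)·R3: [0, 0, 0, 0, 0]
3 nonzero rows, so the 4 vectors span a space of dimension 3.
Since 3 < 4, the vectors are linearly dependent.

no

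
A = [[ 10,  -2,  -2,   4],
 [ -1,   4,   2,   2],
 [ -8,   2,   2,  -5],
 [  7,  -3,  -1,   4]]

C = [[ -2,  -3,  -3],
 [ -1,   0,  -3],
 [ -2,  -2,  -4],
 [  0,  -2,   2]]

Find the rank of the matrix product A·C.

2

First compute AC:
[[-14, -34,  -8],
 [ -6,  -5, -13],
 [ 10,  30,   0],
 [ -9, -27,   0]]
Now row reduce the product.
R2 ← R2 − (3/7)·R1: [0, 67/7, -67/7]
R3 ← R3 + (5/7)·R1: [0, 40/7, -40/7]
R4 ← R4 − (9/14)·R1: [0, -36/7, 36/7]
R3 ← R3 − (40/67)·R2: [0, 0, 0]
R4 ← R4 + (36/67)·R2: [0, 0, 0]
2 nonzero rows, so rank(AC) = 2.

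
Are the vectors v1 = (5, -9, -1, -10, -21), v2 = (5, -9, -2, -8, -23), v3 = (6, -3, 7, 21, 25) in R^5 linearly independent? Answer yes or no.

yes

Form the matrix with these vectors as rows and row reduce.
R2 ← R2 − R1: [0, 0, -1, 2, -2]
R3 ← R3 − (6/5)·R1: [0, 39/5, 41/5, 33, 251/5]
Swap R2 ↔ R3
3 nonzero rows, so the 3 vectors span a space of dimension 3.
Since 3 = 3, the vectors are linearly independent.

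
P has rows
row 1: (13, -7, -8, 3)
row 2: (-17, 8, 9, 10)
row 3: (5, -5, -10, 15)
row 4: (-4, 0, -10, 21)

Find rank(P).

4

Row reduce to echelon form.
R2 ← R2 + (17/13)·R1: [0, -15/13, -19/13, 181/13]
R3 ← R3 − (5/13)·R1: [0, -30/13, -90/13, 180/13]
R4 ← R4 + (4/13)·R1: [0, -28/13, -162/13, 285/13]
R3 ← R3 − (2)·R2: [0, 0, -4, -14]
R4 ← R4 − (28/15)·R2: [0, 0, -146/15, -61/15]
R4 ← R4 − (73/30)·R3: [0, 0, 0, 30]
Echelon form has 4 nonzero rows, so rank(P) = 4.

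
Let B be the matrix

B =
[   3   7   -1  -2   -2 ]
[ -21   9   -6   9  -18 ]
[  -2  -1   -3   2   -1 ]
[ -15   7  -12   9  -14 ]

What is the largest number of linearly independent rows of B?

3

Row reduce to echelon form.
R2 ← R2 + (7)·R1: [0, 58, -13, -5, -32]
R3 ← R3 + (2/3)·R1: [0, 11/3, -11/3, 2/3, -7/3]
R4 ← R4 + (5)·R1: [0, 42, -17, -1, -24]
R3 ← R3 − (11/174)·R2: [0, 0, -165/58, 57/58, -9/29]
R4 ← R4 − (21/29)·R2: [0, 0, -220/29, 76/29, -24/29]
R4 ← R4 − (8/3)·R3: [0, 0, 0, 0, 0]
Echelon form has 3 nonzero rows, so rank(B) = 3.
The rank gives the maximum number of linearly independent rows: 3.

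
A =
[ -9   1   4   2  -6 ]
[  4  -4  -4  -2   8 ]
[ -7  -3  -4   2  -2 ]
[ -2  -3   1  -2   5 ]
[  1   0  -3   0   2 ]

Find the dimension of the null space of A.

0

Row reduce to echelon form.
R2 ← R2 + (4/9)·R1: [0, -32/9, -20/9, -10/9, 16/3]
R3 ← R3 − (7/9)·R1: [0, -34/9, -64/9, 4/9, 8/3]
R4 ← R4 − (2/9)·R1: [0, -29/9, 1/9, -22/9, 19/3]
R5 ← R5 + (1/9)·R1: [0, 1/9, -23/9, 2/9, 4/3]
R3 ← R3 − (17/16)·R2: [0, 0, -19/4, 13/8, -3]
R4 ← R4 − (29/32)·R2: [0, 0, 17/8, -23/16, 3/2]
R5 ← R5 + (1/32)·R2: [0, 0, -21/8, 3/16, 3/2]
R4 ← R4 + (17/38)·R3: [0, 0, 0, -27/38, 3/19]
R5 ← R5 − (21/38)·R3: [0, 0, 0, -27/38, 60/19]
R5 ← R5 − R4: [0, 0, 0, 0, 3]
5 nonzero rows, so rank(A) = 5.
A has 5 columns; by rank–nullity, nullity = 5 − 5 = 0.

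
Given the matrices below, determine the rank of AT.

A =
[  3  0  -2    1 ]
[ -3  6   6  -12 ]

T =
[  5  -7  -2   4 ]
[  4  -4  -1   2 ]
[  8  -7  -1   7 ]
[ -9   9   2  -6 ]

2

First compute AT:
[[-10,   2,  -2,  -8],
 [165, -153, -30, 114]]
Now row reduce the product.
R2 ← R2 + (33/2)·R1: [0, -120, -63, -18]
2 nonzero rows, so rank(AT) = 2.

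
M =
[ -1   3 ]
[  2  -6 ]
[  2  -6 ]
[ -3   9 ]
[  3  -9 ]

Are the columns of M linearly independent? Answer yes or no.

no

Row reduce M to echelon form.
R2 ← R2 + (2)·R1: [0, 0]
R3 ← R3 + (2)·R1: [0, 0]
R4 ← R4 − (3)·R1: [0, 0]
R5 ← R5 + (3)·R1: [0, 0]
1 pivot among 2 columns.
Only 1 < 2 pivot columns, so the columns are linearly dependent.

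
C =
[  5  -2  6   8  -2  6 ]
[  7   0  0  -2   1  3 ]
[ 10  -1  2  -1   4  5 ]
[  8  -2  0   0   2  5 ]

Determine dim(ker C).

2

Row reduce to echelon form.
R2 ← R2 − (7/5)·R1: [0, 14/5, -42/5, -66/5, 19/5, -27/5]
R3 ← R3 − (2)·R1: [0, 3, -10, -17, 8, -7]
R4 ← R4 − (8/5)·R1: [0, 6/5, -48/5, -64/5, 26/5, -23/5]
R3 ← R3 − (15/14)·R2: [0, 0, -1, -20/7, 55/14, -17/14]
R4 ← R4 − (3/7)·R2: [0, 0, -6, -50/7, 25/7, -16/7]
R4 ← R4 − (6)·R3: [0, 0, 0, 10, -20, 5]
4 nonzero rows, so rank(C) = 4.
C has 6 columns; by rank–nullity, nullity = 6 − 4 = 2.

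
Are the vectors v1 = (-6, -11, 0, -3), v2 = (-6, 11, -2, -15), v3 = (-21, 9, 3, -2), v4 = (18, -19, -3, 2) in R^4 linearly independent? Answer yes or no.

Form the matrix with these vectors as rows and row reduce.
R2 ← R2 − R1: [0, 22, -2, -12]
R3 ← R3 − (7/2)·R1: [0, 95/2, 3, 17/2]
R4 ← R4 + (3)·R1: [0, -52, -3, -7]
R3 ← R3 − (95/44)·R2: [0, 0, 161/22, 757/22]
R4 ← R4 + (26/11)·R2: [0, 0, -85/11, -389/11]
R4 ← R4 + (170/161)·R3: [0, 0, 0, 156/161]
4 nonzero rows, so the 4 vectors span a space of dimension 4.
Since 4 = 4, the vectors are linearly independent.

yes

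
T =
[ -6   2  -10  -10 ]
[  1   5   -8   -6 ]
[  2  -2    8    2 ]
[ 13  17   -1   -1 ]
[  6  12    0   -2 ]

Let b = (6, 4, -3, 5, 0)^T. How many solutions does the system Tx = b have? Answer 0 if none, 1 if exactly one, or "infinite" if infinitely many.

Row reduce the augmented matrix [T | b].
R2 ← R2 + (1/6)·R1: [0, 16/3, -29/3, -23/3, 5]
R3 ← R3 + (1/3)·R1: [0, -4/3, 14/3, -4/3, -1]
R4 ← R4 + (13/6)·R1: [0, 64/3, -68/3, -68/3, 18]
R5 ← R5 + R1: [0, 14, -10, -12, 6]
R3 ← R3 + (1/4)·R2: [0, 0, 9/4, -13/4, 1/4]
R4 ← R4 − (4)·R2: [0, 0, 16, 8, -2]
R5 ← R5 − (21/8)·R2: [0, 0, 123/8, 65/8, -57/8]
R4 ← R4 − (64/9)·R3: [0, 0, 0, 280/9, -34/9]
R5 ← R5 − (41/6)·R3: [0, 0, 0, 91/3, -53/6]
R5 ← R5 − (39/40)·R4: [0, 0, 0, 0, -103/20]
The echelon form has 5 nonzero rows; the last pivot sits in the augmented column, so rank(T) = 4 but rank([T|b]) = 5.
Since the ranks differ, the system is inconsistent.
It has no solutions.

0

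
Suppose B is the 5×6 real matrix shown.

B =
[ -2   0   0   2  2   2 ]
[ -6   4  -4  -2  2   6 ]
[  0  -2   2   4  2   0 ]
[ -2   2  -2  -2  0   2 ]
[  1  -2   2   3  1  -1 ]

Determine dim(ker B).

4

Row reduce to echelon form.
R2 ← R2 − (3)·R1: [0, 4, -4, -8, -4, 0]
R4 ← R4 − R1: [0, 2, -2, -4, -2, 0]
R5 ← R5 + (1/2)·R1: [0, -2, 2, 4, 2, 0]
R3 ← R3 + (1/2)·R2: [0, 0, 0, 0, 0, 0]
R4 ← R4 − (1/2)·R2: [0, 0, 0, 0, 0, 0]
R5 ← R5 + (1/2)·R2: [0, 0, 0, 0, 0, 0]
2 nonzero rows, so rank(B) = 2.
B has 6 columns; by rank–nullity, nullity = 6 − 2 = 4.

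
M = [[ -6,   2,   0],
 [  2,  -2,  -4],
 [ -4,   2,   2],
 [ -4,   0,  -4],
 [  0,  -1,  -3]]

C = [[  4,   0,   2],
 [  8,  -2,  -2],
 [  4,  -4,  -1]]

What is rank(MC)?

First compute MC:
[[ -8,  -4, -16],
 [-24,  20,  12],
 [  8, -12, -14],
 [-32,  16,  -4],
 [-20,  14,   5]]
Now row reduce the product.
R2 ← R2 − (3)·R1: [0, 32, 60]
R3 ← R3 + R1: [0, -16, -30]
R4 ← R4 − (4)·R1: [0, 32, 60]
R5 ← R5 − (5/2)·R1: [0, 24, 45]
R3 ← R3 + (1/2)·R2: [0, 0, 0]
R4 ← R4 − R2: [0, 0, 0]
R5 ← R5 − (3/4)·R2: [0, 0, 0]
2 nonzero rows, so rank(MC) = 2.

2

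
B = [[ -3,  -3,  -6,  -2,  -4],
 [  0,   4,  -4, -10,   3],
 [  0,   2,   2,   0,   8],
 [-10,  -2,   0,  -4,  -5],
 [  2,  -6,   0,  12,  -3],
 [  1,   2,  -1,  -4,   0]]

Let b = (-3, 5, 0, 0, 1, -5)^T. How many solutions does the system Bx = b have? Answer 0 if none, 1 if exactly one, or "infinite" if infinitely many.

0

Row reduce the augmented matrix [B | b].
R4 ← R4 − (10/3)·R1: [0, 8, 20, 8/3, 25/3, 10]
R5 ← R5 + (2/3)·R1: [0, -8, -4, 32/3, -17/3, -1]
R6 ← R6 + (1/3)·R1: [0, 1, -3, -14/3, -4/3, -6]
R3 ← R3 − (1/2)·R2: [0, 0, 4, 5, 13/2, -5/2]
R4 ← R4 − (2)·R2: [0, 0, 28, 68/3, 7/3, 0]
R5 ← R5 + (2)·R2: [0, 0, -12, -28/3, 1/3, 9]
R6 ← R6 − (1/4)·R2: [0, 0, -2, -13/6, -25/12, -29/4]
R4 ← R4 − (7)·R3: [0, 0, 0, -37/3, -259/6, 35/2]
R5 ← R5 + (3)·R3: [0, 0, 0, 17/3, 119/6, 3/2]
R6 ← R6 + (1/2)·R3: [0, 0, 0, 1/3, 7/6, -17/2]
R5 ← R5 + (17/37)·R4: [0, 0, 0, 0, 0, 353/37]
R6 ← R6 + (1/37)·R4: [0, 0, 0, 0, 0, -297/37]
R6 ← R6 + (297/353)·R5: [0, 0, 0, 0, 0, 0]
The echelon form has 5 nonzero rows; the last pivot sits in the augmented column, so rank(B) = 4 but rank([B|b]) = 5.
Since the ranks differ, the system is inconsistent.
It has no solutions.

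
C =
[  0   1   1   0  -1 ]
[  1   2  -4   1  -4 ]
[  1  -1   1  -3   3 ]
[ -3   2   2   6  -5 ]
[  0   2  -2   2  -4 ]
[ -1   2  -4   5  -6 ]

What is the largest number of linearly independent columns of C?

Row reduce to echelon form.
Swap R1 ↔ R2
R3 ← R3 − R1: [0, -3, 5, -4, 7]
R4 ← R4 + (3)·R1: [0, 8, -10, 9, -17]
R6 ← R6 + R1: [0, 4, -8, 6, -10]
R3 ← R3 + (3)·R2: [0, 0, 8, -4, 4]
R4 ← R4 − (8)·R2: [0, 0, -18, 9, -9]
R5 ← R5 − (2)·R2: [0, 0, -4, 2, -2]
R6 ← R6 − (4)·R2: [0, 0, -12, 6, -6]
R4 ← R4 + (9/4)·R3: [0, 0, 0, 0, 0]
R5 ← R5 + (1/2)·R3: [0, 0, 0, 0, 0]
R6 ← R6 + (3/2)·R3: [0, 0, 0, 0, 0]
Echelon form has 3 nonzero rows, so rank(C) = 3.
The rank gives the maximum number of linearly independent columns: 3.

3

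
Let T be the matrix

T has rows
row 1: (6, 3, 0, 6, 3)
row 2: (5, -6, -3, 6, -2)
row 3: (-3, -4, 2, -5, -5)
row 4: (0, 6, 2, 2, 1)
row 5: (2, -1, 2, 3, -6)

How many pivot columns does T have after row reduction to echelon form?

Row reduce to echelon form.
R2 ← R2 − (5/6)·R1: [0, -17/2, -3, 1, -9/2]
R3 ← R3 + (1/2)·R1: [0, -5/2, 2, -2, -7/2]
R5 ← R5 − (1/3)·R1: [0, -2, 2, 1, -7]
R3 ← R3 − (5/17)·R2: [0, 0, 49/17, -39/17, -37/17]
R4 ← R4 + (12/17)·R2: [0, 0, -2/17, 46/17, -37/17]
R5 ← R5 − (4/17)·R2: [0, 0, 46/17, 13/17, -101/17]
R4 ← R4 + (2/49)·R3: [0, 0, 0, 128/49, -111/49]
R5 ← R5 − (46/49)·R3: [0, 0, 0, 143/49, -191/49]
R5 ← R5 − (143/128)·R4: [0, 0, 0, 0, -175/128]
Echelon form has 5 nonzero rows, so rank(T) = 5.
Each nonzero row contributes one pivot column: 5 pivot columns.

5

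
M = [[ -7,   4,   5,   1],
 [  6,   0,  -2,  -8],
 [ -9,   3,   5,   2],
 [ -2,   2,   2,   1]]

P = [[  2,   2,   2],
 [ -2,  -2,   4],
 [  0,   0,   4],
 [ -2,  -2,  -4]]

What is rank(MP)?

2

First compute MP:
[[-24, -24,  18],
 [ 28,  28,  36],
 [-28, -28,   6],
 [-10, -10,   8]]
Now row reduce the product.
R2 ← R2 + (7/6)·R1: [0, 0, 57]
R3 ← R3 − (7/6)·R1: [0, 0, -15]
R4 ← R4 − (5/12)·R1: [0, 0, 1/2]
R3 ← R3 + (5/19)·R2: [0, 0, 0]
R4 ← R4 − (1/114)·R2: [0, 0, 0]
2 nonzero rows, so rank(MP) = 2.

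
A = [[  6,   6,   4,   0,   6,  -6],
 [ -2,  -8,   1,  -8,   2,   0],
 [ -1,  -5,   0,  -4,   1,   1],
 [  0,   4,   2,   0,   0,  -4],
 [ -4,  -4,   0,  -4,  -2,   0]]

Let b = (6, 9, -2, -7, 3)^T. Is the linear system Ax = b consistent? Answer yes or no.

no

Row reduce the augmented matrix [A | b].
R2 ← R2 + (1/3)·R1: [0, -6, 7/3, -8, 4, -2, 11]
R3 ← R3 + (1/6)·R1: [0, -4, 2/3, -4, 2, 0, -1]
R5 ← R5 + (2/3)·R1: [0, 0, 8/3, -4, 2, -4, 7]
R3 ← R3 − (2/3)·R2: [0, 0, -8/9, 4/3, -2/3, 4/3, -25/3]
R4 ← R4 + (2/3)·R2: [0, 0, 32/9, -16/3, 8/3, -16/3, 1/3]
R4 ← R4 + (4)·R3: [0, 0, 0, 0, 0, 0, -33]
R5 ← R5 + (3)·R3: [0, 0, 0, 0, 0, 0, -18]
R5 ← R5 − (6/11)·R4: [0, 0, 0, 0, 0, 0, 0]
The echelon form has 4 nonzero rows; the last pivot sits in the augmented column, so rank(A) = 3 but rank([A|b]) = 4.
Since the ranks differ, the system is inconsistent.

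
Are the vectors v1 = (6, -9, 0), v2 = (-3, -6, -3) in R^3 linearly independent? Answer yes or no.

yes

Form the matrix with these vectors as rows and row reduce.
R2 ← R2 + (1/2)·R1: [0, -21/2, -3]
2 nonzero rows, so the 2 vectors span a space of dimension 2.
Since 2 = 2, the vectors are linearly independent.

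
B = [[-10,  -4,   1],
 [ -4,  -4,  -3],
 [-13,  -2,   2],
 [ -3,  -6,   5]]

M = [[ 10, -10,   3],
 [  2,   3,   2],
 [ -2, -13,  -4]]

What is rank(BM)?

First compute BM:
[[-110,  75, -42],
 [-42,  67,  -8],
 [-138,  98, -51],
 [-52, -53, -41]]
Now row reduce the product.
R2 ← R2 − (21/55)·R1: [0, 422/11, 442/55]
R3 ← R3 − (69/55)·R1: [0, 43/11, 93/55]
R4 ← R4 − (26/55)·R1: [0, -973/11, -1163/55]
R3 ← R3 − (43/422)·R2: [0, 0, 184/211]
R4 ← R4 + (973/422)·R2: [0, 0, -552/211]
R4 ← R4 + (3)·R3: [0, 0, 0]
3 nonzero rows, so rank(BM) = 3.

3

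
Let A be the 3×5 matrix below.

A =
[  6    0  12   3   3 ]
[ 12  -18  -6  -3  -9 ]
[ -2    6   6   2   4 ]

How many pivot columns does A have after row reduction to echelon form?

2

Row reduce to echelon form.
R2 ← R2 − (2)·R1: [0, -18, -30, -9, -15]
R3 ← R3 + (1/3)·R1: [0, 6, 10, 3, 5]
R3 ← R3 + (1/3)·R2: [0, 0, 0, 0, 0]
Echelon form has 2 nonzero rows, so rank(A) = 2.
Each nonzero row contributes one pivot column: 2 pivot columns.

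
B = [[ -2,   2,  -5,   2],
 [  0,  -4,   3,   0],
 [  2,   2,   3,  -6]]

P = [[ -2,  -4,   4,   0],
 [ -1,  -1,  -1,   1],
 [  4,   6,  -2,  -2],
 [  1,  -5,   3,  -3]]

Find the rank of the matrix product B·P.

First compute BP:
[[-16, -34,   6,   6],
 [ 16,  22,  -2, -10],
 [  0,  38, -18,  14]]
Now row reduce the product.
R2 ← R2 + R1: [0, -12, 4, -4]
R3 ← R3 + (19/6)·R2: [0, 0, -16/3, 4/3]
3 nonzero rows, so rank(BP) = 3.

3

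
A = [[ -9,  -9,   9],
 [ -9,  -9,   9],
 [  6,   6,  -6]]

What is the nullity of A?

2

Row reduce to echelon form.
R2 ← R2 − R1: [0, 0, 0]
R3 ← R3 + (2/3)·R1: [0, 0, 0]
1 nonzero row, so rank(A) = 1.
A has 3 columns; by rank–nullity, nullity = 3 − 1 = 2.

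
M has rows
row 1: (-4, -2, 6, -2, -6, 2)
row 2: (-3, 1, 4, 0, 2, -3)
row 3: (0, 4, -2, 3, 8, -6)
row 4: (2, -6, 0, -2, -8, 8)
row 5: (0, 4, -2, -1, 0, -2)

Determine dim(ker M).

Row reduce to echelon form.
R2 ← R2 − (3/4)·R1: [0, 5/2, -1/2, 3/2, 13/2, -9/2]
R4 ← R4 + (1/2)·R1: [0, -7, 3, -3, -11, 9]
R3 ← R3 − (8/5)·R2: [0, 0, -6/5, 3/5, -12/5, 6/5]
R4 ← R4 + (14/5)·R2: [0, 0, 8/5, 6/5, 36/5, -18/5]
R5 ← R5 − (8/5)·R2: [0, 0, -6/5, -17/5, -52/5, 26/5]
R4 ← R4 + (4/3)·R3: [0, 0, 0, 2, 4, -2]
R5 ← R5 − R3: [0, 0, 0, -4, -8, 4]
R5 ← R5 + (2)·R4: [0, 0, 0, 0, 0, 0]
4 nonzero rows, so rank(M) = 4.
M has 6 columns; by rank–nullity, nullity = 6 − 4 = 2.

2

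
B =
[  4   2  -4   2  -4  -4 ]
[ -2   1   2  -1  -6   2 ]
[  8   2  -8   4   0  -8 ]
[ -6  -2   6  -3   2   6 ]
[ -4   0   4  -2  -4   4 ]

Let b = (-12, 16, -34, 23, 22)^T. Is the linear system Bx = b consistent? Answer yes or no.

yes

Row reduce the augmented matrix [B | b].
R2 ← R2 + (1/2)·R1: [0, 2, 0, 0, -8, 0, 10]
R3 ← R3 − (2)·R1: [0, -2, 0, 0, 8, 0, -10]
R4 ← R4 + (3/2)·R1: [0, 1, 0, 0, -4, 0, 5]
R5 ← R5 + R1: [0, 2, 0, 0, -8, 0, 10]
R3 ← R3 + R2: [0, 0, 0, 0, 0, 0, 0]
R4 ← R4 − (1/2)·R2: [0, 0, 0, 0, 0, 0, 0]
R5 ← R5 − R2: [0, 0, 0, 0, 0, 0, 0]
The echelon form has 2 nonzero rows, and every pivot lies in the first 6 columns, so rank(B) = rank([B|b]) = 2.
The system is consistent.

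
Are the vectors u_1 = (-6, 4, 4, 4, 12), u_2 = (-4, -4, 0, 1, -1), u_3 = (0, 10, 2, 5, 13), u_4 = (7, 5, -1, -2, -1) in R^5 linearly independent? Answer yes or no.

no

Form the matrix with these vectors as rows and row reduce.
R2 ← R2 − (2/3)·R1: [0, -20/3, -8/3, -5/3, -9]
R4 ← R4 + (7/6)·R1: [0, 29/3, 11/3, 8/3, 13]
R3 ← R3 + (3/2)·R2: [0, 0, -2, 5/2, -1/2]
R4 ← R4 + (29/20)·R2: [0, 0, -1/5, 1/4, -1/20]
R4 ← R4 − (1/10)·R3: [0, 0, 0, 0, 0]
3 nonzero rows, so the 4 vectors span a space of dimension 3.
Since 3 < 4, the vectors are linearly dependent.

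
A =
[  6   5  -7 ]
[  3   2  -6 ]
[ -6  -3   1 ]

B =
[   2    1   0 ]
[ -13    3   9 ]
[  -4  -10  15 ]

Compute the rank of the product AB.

First compute AB:
[[-25,  91, -60],
 [  4,  69, -72],
 [ 23, -25, -12]]
Now row reduce the product.
R2 ← R2 + (4/25)·R1: [0, 2089/25, -408/5]
R3 ← R3 + (23/25)·R1: [0, 1468/25, -336/5]
R3 ← R3 − (1468/2089)·R2: [0, 0, -20592/2089]
3 nonzero rows, so rank(AB) = 3.

3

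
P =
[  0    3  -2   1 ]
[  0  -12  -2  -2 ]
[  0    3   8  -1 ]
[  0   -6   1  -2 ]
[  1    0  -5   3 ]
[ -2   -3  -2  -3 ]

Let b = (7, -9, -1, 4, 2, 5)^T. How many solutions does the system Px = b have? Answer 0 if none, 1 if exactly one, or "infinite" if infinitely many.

0

Row reduce the augmented matrix [P | b].
Swap R1 ↔ R5
R6 ← R6 + (2)·R1: [0, -3, -12, 3, 9]
R3 ← R3 + (1/4)·R2: [0, 0, 15/2, -3/2, -13/4]
R4 ← R4 − (1/2)·R2: [0, 0, 2, -1, 17/2]
R5 ← R5 + (1/4)·R2: [0, 0, -5/2, 1/2, 19/4]
R6 ← R6 − (1/4)·R2: [0, 0, -23/2, 7/2, 45/4]
R4 ← R4 − (4/15)·R3: [0, 0, 0, -3/5, 281/30]
R5 ← R5 + (1/3)·R3: [0, 0, 0, 0, 11/3]
R6 ← R6 + (23/15)·R3: [0, 0, 0, 6/5, 94/15]
R6 ← R6 + (2)·R4: [0, 0, 0, 0, 25]
R6 ← R6 − (75/11)·R5: [0, 0, 0, 0, 0]
The echelon form has 5 nonzero rows; the last pivot sits in the augmented column, so rank(P) = 4 but rank([P|b]) = 5.
Since the ranks differ, the system is inconsistent.
It has no solutions.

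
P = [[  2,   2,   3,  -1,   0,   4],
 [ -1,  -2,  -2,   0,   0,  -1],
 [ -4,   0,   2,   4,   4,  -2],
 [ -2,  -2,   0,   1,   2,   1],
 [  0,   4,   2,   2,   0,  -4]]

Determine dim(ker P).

Row reduce to echelon form.
R2 ← R2 + (1/2)·R1: [0, -1, -1/2, -1/2, 0, 1]
R3 ← R3 + (2)·R1: [0, 4, 8, 2, 4, 6]
R4 ← R4 + R1: [0, 0, 3, 0, 2, 5]
R3 ← R3 + (4)·R2: [0, 0, 6, 0, 4, 10]
R5 ← R5 + (4)·R2: [0, 0, 0, 0, 0, 0]
R4 ← R4 − (1/2)·R3: [0, 0, 0, 0, 0, 0]
3 nonzero rows, so rank(P) = 3.
P has 6 columns; by rank–nullity, nullity = 6 − 3 = 3.

3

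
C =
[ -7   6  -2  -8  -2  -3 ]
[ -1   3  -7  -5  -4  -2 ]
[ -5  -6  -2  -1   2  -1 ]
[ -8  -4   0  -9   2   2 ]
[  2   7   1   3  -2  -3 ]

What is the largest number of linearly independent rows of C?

Row reduce to echelon form.
R2 ← R2 − (1/7)·R1: [0, 15/7, -47/7, -27/7, -26/7, -11/7]
R3 ← R3 − (5/7)·R1: [0, -72/7, -4/7, 33/7, 24/7, 8/7]
R4 ← R4 − (8/7)·R1: [0, -76/7, 16/7, 1/7, 30/7, 38/7]
R5 ← R5 + (2/7)·R1: [0, 61/7, 3/7, 5/7, -18/7, -27/7]
R3 ← R3 + (24/5)·R2: [0, 0, -164/5, -69/5, -72/5, -32/5]
R4 ← R4 + (76/15)·R2: [0, 0, -476/15, -97/5, -218/15, -38/15]
R5 ← R5 − (61/15)·R2: [0, 0, 416/15, 82/5, 188/15, 38/15]
R4 ← R4 − (119/123)·R3: [0, 0, 0, -248/41, -74/123, 150/41]
R5 ← R5 + (104/123)·R3: [0, 0, 0, 194/41, 44/123, -118/41]
R5 ← R5 + (97/124)·R4: [0, 0, 0, 0, -7/62, -1/62]
Echelon form has 5 nonzero rows, so rank(C) = 5.
The rank gives the maximum number of linearly independent rows: 5.

5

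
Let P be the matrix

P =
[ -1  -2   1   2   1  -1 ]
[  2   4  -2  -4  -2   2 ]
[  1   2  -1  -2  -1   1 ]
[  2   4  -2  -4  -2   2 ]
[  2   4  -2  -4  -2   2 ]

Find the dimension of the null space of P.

5

Row reduce to echelon form.
R2 ← R2 + (2)·R1: [0, 0, 0, 0, 0, 0]
R3 ← R3 + R1: [0, 0, 0, 0, 0, 0]
R4 ← R4 + (2)·R1: [0, 0, 0, 0, 0, 0]
R5 ← R5 + (2)·R1: [0, 0, 0, 0, 0, 0]
1 nonzero row, so rank(P) = 1.
P has 6 columns; by rank–nullity, nullity = 6 − 1 = 5.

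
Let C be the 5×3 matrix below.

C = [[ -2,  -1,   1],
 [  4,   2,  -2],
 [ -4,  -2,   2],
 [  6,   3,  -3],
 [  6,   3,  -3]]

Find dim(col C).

Row reduce to echelon form.
R2 ← R2 + (2)·R1: [0, 0, 0]
R3 ← R3 − (2)·R1: [0, 0, 0]
R4 ← R4 + (3)·R1: [0, 0, 0]
R5 ← R5 + (3)·R1: [0, 0, 0]
Echelon form has 1 nonzero row, so rank(C) = 1.
The column space has dimension equal to the rank: 1.

1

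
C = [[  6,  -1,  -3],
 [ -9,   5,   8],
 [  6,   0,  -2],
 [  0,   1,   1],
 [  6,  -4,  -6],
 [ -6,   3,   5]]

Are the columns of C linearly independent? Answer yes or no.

Row reduce C to echelon form.
R2 ← R2 + (3/2)·R1: [0, 7/2, 7/2]
R3 ← R3 − R1: [0, 1, 1]
R5 ← R5 − R1: [0, -3, -3]
R6 ← R6 + R1: [0, 2, 2]
R3 ← R3 − (2/7)·R2: [0, 0, 0]
R4 ← R4 − (2/7)·R2: [0, 0, 0]
R5 ← R5 + (6/7)·R2: [0, 0, 0]
R6 ← R6 − (4/7)·R2: [0, 0, 0]
2 pivots among 3 columns.
Only 2 < 3 pivot columns, so the columns are linearly dependent.

no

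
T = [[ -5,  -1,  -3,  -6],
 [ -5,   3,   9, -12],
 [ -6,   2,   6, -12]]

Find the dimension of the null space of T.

2

Row reduce to echelon form.
R2 ← R2 − R1: [0, 4, 12, -6]
R3 ← R3 − (6/5)·R1: [0, 16/5, 48/5, -24/5]
R3 ← R3 − (4/5)·R2: [0, 0, 0, 0]
2 nonzero rows, so rank(T) = 2.
T has 4 columns; by rank–nullity, nullity = 4 − 2 = 2.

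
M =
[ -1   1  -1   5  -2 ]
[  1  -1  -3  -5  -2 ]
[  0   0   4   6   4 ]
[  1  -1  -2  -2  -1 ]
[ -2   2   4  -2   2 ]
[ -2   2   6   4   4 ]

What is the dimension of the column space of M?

Row reduce to echelon form.
R2 ← R2 + R1: [0, 0, -4, 0, -4]
R4 ← R4 + R1: [0, 0, -3, 3, -3]
R5 ← R5 − (2)·R1: [0, 0, 6, -12, 6]
R6 ← R6 − (2)·R1: [0, 0, 8, -6, 8]
R3 ← R3 + R2: [0, 0, 0, 6, 0]
R4 ← R4 − (3/4)·R2: [0, 0, 0, 3, 0]
R5 ← R5 + (3/2)·R2: [0, 0, 0, -12, 0]
R6 ← R6 + (2)·R2: [0, 0, 0, -6, 0]
R4 ← R4 − (1/2)·R3: [0, 0, 0, 0, 0]
R5 ← R5 + (2)·R3: [0, 0, 0, 0, 0]
R6 ← R6 + R3: [0, 0, 0, 0, 0]
Echelon form has 3 nonzero rows, so rank(M) = 3.
The column space has dimension equal to the rank: 3.

3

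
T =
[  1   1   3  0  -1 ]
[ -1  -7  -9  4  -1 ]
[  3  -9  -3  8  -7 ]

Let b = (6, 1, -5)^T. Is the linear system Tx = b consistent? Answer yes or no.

Row reduce the augmented matrix [T | b].
R2 ← R2 + R1: [0, -6, -6, 4, -2, 7]
R3 ← R3 − (3)·R1: [0, -12, -12, 8, -4, -23]
R3 ← R3 − (2)·R2: [0, 0, 0, 0, 0, -37]
The echelon form has 3 nonzero rows; the last pivot sits in the augmented column, so rank(T) = 2 but rank([T|b]) = 3.
Since the ranks differ, the system is inconsistent.

no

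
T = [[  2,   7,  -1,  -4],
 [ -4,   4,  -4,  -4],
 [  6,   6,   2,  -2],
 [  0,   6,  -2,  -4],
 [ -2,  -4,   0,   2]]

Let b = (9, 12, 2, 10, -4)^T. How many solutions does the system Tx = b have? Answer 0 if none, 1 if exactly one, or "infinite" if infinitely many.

Row reduce the augmented matrix [T | b].
R2 ← R2 + (2)·R1: [0, 18, -6, -12, 30]
R3 ← R3 − (3)·R1: [0, -15, 5, 10, -25]
R5 ← R5 + R1: [0, 3, -1, -2, 5]
R3 ← R3 + (5/6)·R2: [0, 0, 0, 0, 0]
R4 ← R4 − (1/3)·R2: [0, 0, 0, 0, 0]
R5 ← R5 − (1/6)·R2: [0, 0, 0, 0, 0]
The echelon form has 2 nonzero rows, and every pivot lies in the first 4 columns, so rank(T) = rank([T|b]) = 2.
The system is consistent.
rank = 2 < 4 unknowns, so there are infinitely many solutions.

infinite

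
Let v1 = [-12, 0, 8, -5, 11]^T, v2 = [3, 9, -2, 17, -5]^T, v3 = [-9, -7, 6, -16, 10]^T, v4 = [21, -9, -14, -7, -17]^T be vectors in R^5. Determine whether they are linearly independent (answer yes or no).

Form the matrix with these vectors as rows and row reduce.
R2 ← R2 + (1/4)·R1: [0, 9, 0, 63/4, -9/4]
R3 ← R3 − (3/4)·R1: [0, -7, 0, -49/4, 7/4]
R4 ← R4 + (7/4)·R1: [0, -9, 0, -63/4, 9/4]
R3 ← R3 + (7/9)·R2: [0, 0, 0, 0, 0]
R4 ← R4 + R2: [0, 0, 0, 0, 0]
2 nonzero rows, so the 4 vectors span a space of dimension 2.
Since 2 < 4, the vectors are linearly dependent.

no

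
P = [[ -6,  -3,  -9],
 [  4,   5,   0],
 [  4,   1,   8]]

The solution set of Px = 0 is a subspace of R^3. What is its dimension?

Row reduce to echelon form.
R2 ← R2 + (2/3)·R1: [0, 3, -6]
R3 ← R3 + (2/3)·R1: [0, -1, 2]
R3 ← R3 + (1/3)·R2: [0, 0, 0]
2 nonzero rows, so rank(P) = 2.
P has 3 columns; by rank–nullity, nullity = 3 − 2 = 1.

1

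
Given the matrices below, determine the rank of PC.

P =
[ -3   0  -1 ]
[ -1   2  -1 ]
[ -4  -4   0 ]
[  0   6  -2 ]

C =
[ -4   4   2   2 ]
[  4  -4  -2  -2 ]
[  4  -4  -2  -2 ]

First compute PC:
[[  8,  -8,  -4,  -4],
 [  8,  -8,  -4,  -4],
 [  0,   0,   0,   0],
 [ 16, -16,  -8,  -8]]
Now row reduce the product.
R2 ← R2 − R1: [0, 0, 0, 0]
R4 ← R4 − (2)·R1: [0, 0, 0, 0]
1 nonzero row, so rank(PC) = 1.

1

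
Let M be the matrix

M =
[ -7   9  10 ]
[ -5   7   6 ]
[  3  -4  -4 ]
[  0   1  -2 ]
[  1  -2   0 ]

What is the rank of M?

Row reduce to echelon form.
R2 ← R2 − (5/7)·R1: [0, 4/7, -8/7]
R3 ← R3 + (3/7)·R1: [0, -1/7, 2/7]
R5 ← R5 + (1/7)·R1: [0, -5/7, 10/7]
R3 ← R3 + (1/4)·R2: [0, 0, 0]
R4 ← R4 − (7/4)·R2: [0, 0, 0]
R5 ← R5 + (5/4)·R2: [0, 0, 0]
Echelon form has 2 nonzero rows, so rank(M) = 2.

2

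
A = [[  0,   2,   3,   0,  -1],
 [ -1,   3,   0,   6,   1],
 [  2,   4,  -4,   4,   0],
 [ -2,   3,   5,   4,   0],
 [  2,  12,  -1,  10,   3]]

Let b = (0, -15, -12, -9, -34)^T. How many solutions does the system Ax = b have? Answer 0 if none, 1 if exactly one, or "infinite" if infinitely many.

Row reduce the augmented matrix [A | b].
Swap R1 ↔ R2
R3 ← R3 + (2)·R1: [0, 10, -4, 16, 2, -42]
R4 ← R4 − (2)·R1: [0, -3, 5, -8, -2, 21]
R5 ← R5 + (2)·R1: [0, 18, -1, 22, 5, -64]
R3 ← R3 − (5)·R2: [0, 0, -19, 16, 7, -42]
R4 ← R4 + (3/2)·R2: [0, 0, 19/2, -8, -7/2, 21]
R5 ← R5 − (9)·R2: [0, 0, -28, 22, 14, -64]
R4 ← R4 + (1/2)·R3: [0, 0, 0, 0, 0, 0]
R5 ← R5 − (28/19)·R3: [0, 0, 0, -30/19, 70/19, -40/19]
Swap R4 ↔ R5
The echelon form has 4 nonzero rows, and every pivot lies in the first 5 columns, so rank(A) = rank([A|b]) = 4.
The system is consistent.
rank = 4 < 5 unknowns, so there are infinitely many solutions.

infinite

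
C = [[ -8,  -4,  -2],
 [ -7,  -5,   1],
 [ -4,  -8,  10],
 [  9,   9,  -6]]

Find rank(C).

2

Row reduce to echelon form.
R2 ← R2 − (7/8)·R1: [0, -3/2, 11/4]
R3 ← R3 − (1/2)·R1: [0, -6, 11]
R4 ← R4 + (9/8)·R1: [0, 9/2, -33/4]
R3 ← R3 − (4)·R2: [0, 0, 0]
R4 ← R4 + (3)·R2: [0, 0, 0]
Echelon form has 2 nonzero rows, so rank(C) = 2.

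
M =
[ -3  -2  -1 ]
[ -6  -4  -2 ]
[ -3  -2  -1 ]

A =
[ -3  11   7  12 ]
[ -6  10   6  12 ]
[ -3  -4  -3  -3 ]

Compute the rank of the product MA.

First compute MA:
[[ 24, -49, -30, -57],
 [ 48, -98, -60, -114],
 [ 24, -49, -30, -57]]
Now row reduce the product.
R2 ← R2 − (2)·R1: [0, 0, 0, 0]
R3 ← R3 − R1: [0, 0, 0, 0]
1 nonzero row, so rank(MA) = 1.

1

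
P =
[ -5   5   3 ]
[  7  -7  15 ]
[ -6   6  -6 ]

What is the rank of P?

2

Row reduce to echelon form.
R2 ← R2 + (7/5)·R1: [0, 0, 96/5]
R3 ← R3 − (6/5)·R1: [0, 0, -48/5]
R3 ← R3 + (1/2)·R2: [0, 0, 0]
Echelon form has 2 nonzero rows, so rank(P) = 2.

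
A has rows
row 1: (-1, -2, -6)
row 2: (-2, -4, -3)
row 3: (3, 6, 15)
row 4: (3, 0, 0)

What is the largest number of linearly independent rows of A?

3

Row reduce to echelon form.
R2 ← R2 − (2)·R1: [0, 0, 9]
R3 ← R3 + (3)·R1: [0, 0, -3]
R4 ← R4 + (3)·R1: [0, -6, -18]
Swap R2 ↔ R4
R4 ← R4 + (3)·R3: [0, 0, 0]
Echelon form has 3 nonzero rows, so rank(A) = 3.
The rank gives the maximum number of linearly independent rows: 3.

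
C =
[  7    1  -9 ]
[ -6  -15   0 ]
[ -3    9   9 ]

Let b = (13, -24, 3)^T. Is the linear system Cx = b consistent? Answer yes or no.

Row reduce the augmented matrix [C | b].
R2 ← R2 + (6/7)·R1: [0, -99/7, -54/7, -90/7]
R3 ← R3 + (3/7)·R1: [0, 66/7, 36/7, 60/7]
R3 ← R3 + (2/3)·R2: [0, 0, 0, 0]
The echelon form has 2 nonzero rows, and every pivot lies in the first 3 columns, so rank(C) = rank([C|b]) = 2.
The system is consistent.

yes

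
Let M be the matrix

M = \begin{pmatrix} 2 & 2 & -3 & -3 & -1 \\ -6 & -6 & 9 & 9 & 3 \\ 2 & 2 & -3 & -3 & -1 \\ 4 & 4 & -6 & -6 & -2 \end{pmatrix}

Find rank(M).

Row reduce to echelon form.
R2 ← R2 + (3)·R1: [0, 0, 0, 0, 0]
R3 ← R3 − R1: [0, 0, 0, 0, 0]
R4 ← R4 − (2)·R1: [0, 0, 0, 0, 0]
Echelon form has 1 nonzero row, so rank(M) = 1.

1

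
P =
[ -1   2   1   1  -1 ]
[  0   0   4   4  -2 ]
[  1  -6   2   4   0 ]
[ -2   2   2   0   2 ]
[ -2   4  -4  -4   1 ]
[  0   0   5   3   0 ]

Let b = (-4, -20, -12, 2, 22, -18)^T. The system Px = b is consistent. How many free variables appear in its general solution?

1

Row reduce the augmented matrix [P | b].
R3 ← R3 + R1: [0, -4, 3, 5, -1, -16]
R4 ← R4 − (2)·R1: [0, -2, 0, -2, 4, 10]
R5 ← R5 − (2)·R1: [0, 0, -6, -6, 3, 30]
Swap R2 ↔ R3
R4 ← R4 − (1/2)·R2: [0, 0, -3/2, -9/2, 9/2, 18]
R4 ← R4 + (3/8)·R3: [0, 0, 0, -3, 15/4, 21/2]
R5 ← R5 + (3/2)·R3: [0, 0, 0, 0, 0, 0]
R6 ← R6 − (5/4)·R3: [0, 0, 0, -2, 5/2, 7]
R6 ← R6 − (2/3)·R4: [0, 0, 0, 0, 0, 0]
The echelon form has 4 nonzero rows, and every pivot lies in the first 5 columns, so rank(P) = rank([P|b]) = 4.
The system is consistent.
Free variables = (unknowns) − (rank) = 5 − 4 = 1.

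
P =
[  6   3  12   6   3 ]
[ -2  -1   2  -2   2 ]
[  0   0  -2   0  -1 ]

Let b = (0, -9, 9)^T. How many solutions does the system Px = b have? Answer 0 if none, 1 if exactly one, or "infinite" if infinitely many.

0

Row reduce the augmented matrix [P | b].
R2 ← R2 + (1/3)·R1: [0, 0, 6, 0, 3, -9]
R3 ← R3 + (1/3)·R2: [0, 0, 0, 0, 0, 6]
The echelon form has 3 nonzero rows; the last pivot sits in the augmented column, so rank(P) = 2 but rank([P|b]) = 3.
Since the ranks differ, the system is inconsistent.
It has no solutions.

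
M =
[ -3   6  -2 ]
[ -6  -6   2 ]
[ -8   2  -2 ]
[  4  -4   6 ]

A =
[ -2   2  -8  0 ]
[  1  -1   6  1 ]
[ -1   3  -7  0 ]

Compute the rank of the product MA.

First compute MA:
[[ 14, -18,  74,   6],
 [  4,   0,  -2,  -6],
 [ 20, -24,  90,   2],
 [-18,  30, -98,  -4]]
Now row reduce the product.
R2 ← R2 − (2/7)·R1: [0, 36/7, -162/7, -54/7]
R3 ← R3 − (10/7)·R1: [0, 12/7, -110/7, -46/7]
R4 ← R4 + (9/7)·R1: [0, 48/7, -20/7, 26/7]
R3 ← R3 − (1/3)·R2: [0, 0, -8, -4]
R4 ← R4 − (4/3)·R2: [0, 0, 28, 14]
R4 ← R4 + (7/2)·R3: [0, 0, 0, 0]
3 nonzero rows, so rank(MA) = 3.

3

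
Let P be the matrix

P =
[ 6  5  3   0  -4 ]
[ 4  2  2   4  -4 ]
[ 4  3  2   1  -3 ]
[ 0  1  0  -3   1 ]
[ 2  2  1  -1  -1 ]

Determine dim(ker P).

3

Row reduce to echelon form.
R2 ← R2 − (2/3)·R1: [0, -4/3, 0, 4, -4/3]
R3 ← R3 − (2/3)·R1: [0, -1/3, 0, 1, -1/3]
R5 ← R5 − (1/3)·R1: [0, 1/3, 0, -1, 1/3]
R3 ← R3 − (1/4)·R2: [0, 0, 0, 0, 0]
R4 ← R4 + (3/4)·R2: [0, 0, 0, 0, 0]
R5 ← R5 + (1/4)·R2: [0, 0, 0, 0, 0]
2 nonzero rows, so rank(P) = 2.
P has 5 columns; by rank–nullity, nullity = 5 − 2 = 3.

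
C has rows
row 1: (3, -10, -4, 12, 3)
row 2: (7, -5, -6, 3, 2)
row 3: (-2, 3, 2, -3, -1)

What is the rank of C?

2

Row reduce to echelon form.
R2 ← R2 − (7/3)·R1: [0, 55/3, 10/3, -25, -5]
R3 ← R3 + (2/3)·R1: [0, -11/3, -2/3, 5, 1]
R3 ← R3 + (1/5)·R2: [0, 0, 0, 0, 0]
Echelon form has 2 nonzero rows, so rank(C) = 2.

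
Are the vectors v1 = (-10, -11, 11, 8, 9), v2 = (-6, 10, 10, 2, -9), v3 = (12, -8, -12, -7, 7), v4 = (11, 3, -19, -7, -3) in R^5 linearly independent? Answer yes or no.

Form the matrix with these vectors as rows and row reduce.
R2 ← R2 − (3/5)·R1: [0, 83/5, 17/5, -14/5, -72/5]
R3 ← R3 + (6/5)·R1: [0, -106/5, 6/5, 13/5, 89/5]
R4 ← R4 + (11/10)·R1: [0, -91/10, -69/10, 9/5, 69/10]
R3 ← R3 + (106/83)·R2: [0, 0, 460/83, -81/83, -49/83]
R4 ← R4 + (91/166)·R2: [0, 0, -418/83, 22/83, -165/166]
R4 ← R4 + (209/230)·R3: [0, 0, 0, -143/230, -176/115]
4 nonzero rows, so the 4 vectors span a space of dimension 4.
Since 4 = 4, the vectors are linearly independent.

yes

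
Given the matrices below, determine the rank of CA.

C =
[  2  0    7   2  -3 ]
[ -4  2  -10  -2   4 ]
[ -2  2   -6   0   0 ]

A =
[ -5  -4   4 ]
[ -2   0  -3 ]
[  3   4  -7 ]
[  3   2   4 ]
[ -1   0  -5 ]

3

First compute CA:
[[ 20,  24, -18],
 [-24, -28,  20],
 [-12, -16,  28]]
Now row reduce the product.
R2 ← R2 + (6/5)·R1: [0, 4/5, -8/5]
R3 ← R3 + (3/5)·R1: [0, -8/5, 86/5]
R3 ← R3 + (2)·R2: [0, 0, 14]
3 nonzero rows, so rank(CA) = 3.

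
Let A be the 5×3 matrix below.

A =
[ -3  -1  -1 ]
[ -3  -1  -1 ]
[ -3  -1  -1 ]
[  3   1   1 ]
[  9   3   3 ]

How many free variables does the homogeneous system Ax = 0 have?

2

Row reduce to echelon form.
R2 ← R2 − R1: [0, 0, 0]
R3 ← R3 − R1: [0, 0, 0]
R4 ← R4 + R1: [0, 0, 0]
R5 ← R5 + (3)·R1: [0, 0, 0]
1 nonzero row, so rank(A) = 1.
A has 3 columns; by rank–nullity, nullity = 3 − 1 = 2.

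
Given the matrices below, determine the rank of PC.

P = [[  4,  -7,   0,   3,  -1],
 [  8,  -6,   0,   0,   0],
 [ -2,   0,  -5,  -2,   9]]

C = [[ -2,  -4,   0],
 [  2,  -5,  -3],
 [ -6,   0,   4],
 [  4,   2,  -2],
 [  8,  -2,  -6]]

First compute PC:
[[-18,  27,  21],
 [-28,  -2,  18],
 [ 98, -14, -70]]
Now row reduce the product.
R2 ← R2 − (14/9)·R1: [0, -44, -44/3]
R3 ← R3 + (49/9)·R1: [0, 133, 133/3]
R3 ← R3 + (133/44)·R2: [0, 0, 0]
2 nonzero rows, so rank(PC) = 2.

2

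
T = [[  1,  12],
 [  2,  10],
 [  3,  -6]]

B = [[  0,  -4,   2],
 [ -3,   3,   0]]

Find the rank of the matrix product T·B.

2

First compute TB:
[[-36,  32,   2],
 [-30,  22,   4],
 [ 18, -30,   6]]
Now row reduce the product.
R2 ← R2 − (5/6)·R1: [0, -14/3, 7/3]
R3 ← R3 + (1/2)·R1: [0, -14, 7]
R3 ← R3 − (3)·R2: [0, 0, 0]
2 nonzero rows, so rank(TB) = 2.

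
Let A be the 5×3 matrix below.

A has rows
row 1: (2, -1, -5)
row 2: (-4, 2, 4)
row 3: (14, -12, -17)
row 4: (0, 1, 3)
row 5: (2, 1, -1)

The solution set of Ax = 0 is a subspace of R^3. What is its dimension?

Row reduce to echelon form.
R2 ← R2 + (2)·R1: [0, 0, -6]
R3 ← R3 − (7)·R1: [0, -5, 18]
R5 ← R5 − R1: [0, 2, 4]
Swap R2 ↔ R3
R4 ← R4 + (1/5)·R2: [0, 0, 33/5]
R5 ← R5 + (2/5)·R2: [0, 0, 56/5]
R4 ← R4 + (11/10)·R3: [0, 0, 0]
R5 ← R5 + (28/15)·R3: [0, 0, 0]
3 nonzero rows, so rank(A) = 3.
A has 3 columns; by rank–nullity, nullity = 3 − 3 = 0.

0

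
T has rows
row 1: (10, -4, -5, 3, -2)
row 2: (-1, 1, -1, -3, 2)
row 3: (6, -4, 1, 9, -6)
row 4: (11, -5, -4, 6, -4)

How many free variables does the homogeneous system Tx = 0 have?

Row reduce to echelon form.
R2 ← R2 + (1/10)·R1: [0, 3/5, -3/2, -27/10, 9/5]
R3 ← R3 − (3/5)·R1: [0, -8/5, 4, 36/5, -24/5]
R4 ← R4 − (11/10)·R1: [0, -3/5, 3/2, 27/10, -9/5]
R3 ← R3 + (8/3)·R2: [0, 0, 0, 0, 0]
R4 ← R4 + R2: [0, 0, 0, 0, 0]
2 nonzero rows, so rank(T) = 2.
T has 5 columns; by rank–nullity, nullity = 5 − 2 = 3.

3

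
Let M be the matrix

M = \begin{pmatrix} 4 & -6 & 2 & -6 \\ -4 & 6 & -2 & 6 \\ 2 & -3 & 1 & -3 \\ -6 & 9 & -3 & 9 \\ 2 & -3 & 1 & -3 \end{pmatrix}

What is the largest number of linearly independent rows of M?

1

Row reduce to echelon form.
R2 ← R2 + R1: [0, 0, 0, 0]
R3 ← R3 − (1/2)·R1: [0, 0, 0, 0]
R4 ← R4 + (3/2)·R1: [0, 0, 0, 0]
R5 ← R5 − (1/2)·R1: [0, 0, 0, 0]
Echelon form has 1 nonzero row, so rank(M) = 1.
The rank gives the maximum number of linearly independent rows: 1.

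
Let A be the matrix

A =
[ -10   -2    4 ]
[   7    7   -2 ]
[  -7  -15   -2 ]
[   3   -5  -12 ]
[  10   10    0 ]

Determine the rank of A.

Row reduce to echelon form.
R2 ← R2 + (7/10)·R1: [0, 28/5, 4/5]
R3 ← R3 − (7/10)·R1: [0, -68/5, -24/5]
R4 ← R4 + (3/10)·R1: [0, -28/5, -54/5]
R5 ← R5 + R1: [0, 8, 4]
R3 ← R3 + (17/7)·R2: [0, 0, -20/7]
R4 ← R4 + R2: [0, 0, -10]
R5 ← R5 − (10/7)·R2: [0, 0, 20/7]
R4 ← R4 − (7/2)·R3: [0, 0, 0]
R5 ← R5 + R3: [0, 0, 0]
Echelon form has 3 nonzero rows, so rank(A) = 3.

3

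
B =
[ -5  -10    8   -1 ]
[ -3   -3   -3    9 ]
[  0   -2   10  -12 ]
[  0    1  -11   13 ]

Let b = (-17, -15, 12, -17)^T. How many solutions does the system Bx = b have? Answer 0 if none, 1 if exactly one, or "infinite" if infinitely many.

Row reduce the augmented matrix [B | b].
R2 ← R2 − (3/5)·R1: [0, 3, -39/5, 48/5, -24/5]
R3 ← R3 + (2/3)·R2: [0, 0, 24/5, -28/5, 44/5]
R4 ← R4 − (1/3)·R2: [0, 0, -42/5, 49/5, -77/5]
R4 ← R4 + (7/4)·R3: [0, 0, 0, 0, 0]
The echelon form has 3 nonzero rows, and every pivot lies in the first 4 columns, so rank(B) = rank([B|b]) = 3.
The system is consistent.
rank = 3 < 4 unknowns, so there are infinitely many solutions.

infinite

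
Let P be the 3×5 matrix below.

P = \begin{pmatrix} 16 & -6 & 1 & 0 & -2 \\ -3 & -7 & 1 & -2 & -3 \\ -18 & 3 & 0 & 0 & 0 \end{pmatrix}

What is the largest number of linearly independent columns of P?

Row reduce to echelon form.
R2 ← R2 + (3/16)·R1: [0, -65/8, 19/16, -2, -27/8]
R3 ← R3 + (9/8)·R1: [0, -15/4, 9/8, 0, -9/4]
R3 ← R3 − (6/13)·R2: [0, 0, 15/26, 12/13, -9/13]
Echelon form has 3 nonzero rows, so rank(P) = 3.
The rank gives the maximum number of linearly independent columns: 3.

3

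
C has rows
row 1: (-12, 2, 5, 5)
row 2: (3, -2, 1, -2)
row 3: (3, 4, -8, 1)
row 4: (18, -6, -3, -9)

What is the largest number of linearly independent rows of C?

Row reduce to echelon form.
R2 ← R2 + (1/4)·R1: [0, -3/2, 9/4, -3/4]
R3 ← R3 + (1/4)·R1: [0, 9/2, -27/4, 9/4]
R4 ← R4 + (3/2)·R1: [0, -3, 9/2, -3/2]
R3 ← R3 + (3)·R2: [0, 0, 0, 0]
R4 ← R4 − (2)·R2: [0, 0, 0, 0]
Echelon form has 2 nonzero rows, so rank(C) = 2.
The rank gives the maximum number of linearly independent rows: 2.

2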